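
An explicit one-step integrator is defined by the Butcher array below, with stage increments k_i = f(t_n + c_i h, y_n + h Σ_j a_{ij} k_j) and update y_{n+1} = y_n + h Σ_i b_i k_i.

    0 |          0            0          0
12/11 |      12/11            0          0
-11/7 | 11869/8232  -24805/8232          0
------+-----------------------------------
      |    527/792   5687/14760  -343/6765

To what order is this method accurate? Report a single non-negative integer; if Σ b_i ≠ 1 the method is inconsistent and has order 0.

b = (527/792, 5687/14760, -343/6765)
c = (0, 12/11, -11/7)
Ac = (0, 0, -2255/686)
Σ b_i: 527/792·1 + 5687/14760·1 + (-343/6765)·1 = 1 ✓
b·c: 5687/14760·12/11 + (-343/6765)·(-11/7) = 1/2 ✓
b·c²: 5687/14760·144/121 + (-343/6765)·121/49 = 1/3 ✓
b·Ac: (-343/6765)·(-2255/686) = 1/6 ✓; 3 stages ⇒ order 3.

3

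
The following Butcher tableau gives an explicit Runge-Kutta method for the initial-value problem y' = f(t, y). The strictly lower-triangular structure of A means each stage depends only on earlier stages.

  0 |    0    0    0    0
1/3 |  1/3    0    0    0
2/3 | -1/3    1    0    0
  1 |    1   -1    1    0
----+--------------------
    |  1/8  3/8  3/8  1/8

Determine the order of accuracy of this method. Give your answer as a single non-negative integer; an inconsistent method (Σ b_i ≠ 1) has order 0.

4

b = (1/8, 3/8, 3/8, 1/8)
c = (0, 1/3, 2/3, 1)
Ac = (0, 0, 1/3, 1/3)
Σ b_i: 1/8·1 + 3/8·1 + 3/8·1 + 1/8·1 = 1 ✓
b·c: 3/8·1/3 + 3/8·2/3 + 1/8·1 = 1/2 ✓
b·c²: 3/8·1/9 + 3/8·4/9 + 1/8·1 = 1/3 ✓
b·Ac: 3/8·1/3 + 1/8·1/3 = 1/6 ✓
b·c³: 3/8·1/27 + 3/8·8/27 + 1/8·1 = 1/4 ✓
b·(c∘Ac): 3/8·2/9 + 1/8·1/3 = 1/8 ✓
b·Ac²: 3/8·1/9 + 1/8·1/3 = 1/12 ✓
b·A²c: 1/8·1/3 = 1/24 ✓; 4 stages ⇒ order 4.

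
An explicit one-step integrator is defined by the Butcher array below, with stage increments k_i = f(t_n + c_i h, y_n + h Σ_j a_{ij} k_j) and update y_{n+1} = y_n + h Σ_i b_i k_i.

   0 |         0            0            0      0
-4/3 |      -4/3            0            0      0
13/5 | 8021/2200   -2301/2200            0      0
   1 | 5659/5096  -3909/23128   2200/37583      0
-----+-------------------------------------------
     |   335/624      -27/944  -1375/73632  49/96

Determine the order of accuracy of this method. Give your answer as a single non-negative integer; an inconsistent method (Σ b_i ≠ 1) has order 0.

b = (335/624, -27/944, -1375/73632, 49/96)
c = (0, -4/3, 13/5, 1)
Ac = (0, 0, 767/550, 37/98)
Σ b_i: 335/624·1 + (-27/944)·1 + (-1375/73632)·1 + 49/96·1 = 1 ✓
b·c: (-27/944)·(-4/3) + (-1375/73632)·13/5 + 49/96·1 = 1/2 ✓
b·c²: (-27/944)·16/9 + (-1375/73632)·169/25 + 49/96·1 = 1/3 ✓
b·Ac: (-1375/73632)·767/550 + 49/96·37/98 = 1/6 ✓
b·c³: (-27/944)·(-64/27) + (-1375/73632)·2197/125 + 49/96·1 = 1/4 ✓
b·(c∘Ac): (-1375/73632)·9971/2750 + 49/96·37/98 = 1/8 ✓
b·Ac²: (-1375/73632)·(-1534/825) + 49/96·2/21 = 1/12 ✓
b·A²c: 49/96·4/49 = 1/24 ✓; 4 stages ⇒ order 4.

4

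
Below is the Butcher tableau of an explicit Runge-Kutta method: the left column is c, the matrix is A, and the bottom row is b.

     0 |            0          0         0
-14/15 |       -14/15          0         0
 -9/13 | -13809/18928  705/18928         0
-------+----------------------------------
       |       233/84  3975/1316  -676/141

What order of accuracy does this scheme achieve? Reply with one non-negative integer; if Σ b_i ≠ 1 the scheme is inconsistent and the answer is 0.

3

b = (233/84, 3975/1316, -676/141)
c = (0, -14/15, -9/13)
Ac = (0, 0, -47/1352)
Σ b_i: 233/84·1 + 3975/1316·1 + (-676/141)·1 = 1 ✓
b·c: 3975/1316·(-14/15) + (-676/141)·(-9/13) = 1/2 ✓
b·c²: 3975/1316·196/225 + (-676/141)·81/169 = 1/3 ✓
b·Ac: (-676/141)·(-47/1352) = 1/6 ✓; 3 stages ⇒ order 3.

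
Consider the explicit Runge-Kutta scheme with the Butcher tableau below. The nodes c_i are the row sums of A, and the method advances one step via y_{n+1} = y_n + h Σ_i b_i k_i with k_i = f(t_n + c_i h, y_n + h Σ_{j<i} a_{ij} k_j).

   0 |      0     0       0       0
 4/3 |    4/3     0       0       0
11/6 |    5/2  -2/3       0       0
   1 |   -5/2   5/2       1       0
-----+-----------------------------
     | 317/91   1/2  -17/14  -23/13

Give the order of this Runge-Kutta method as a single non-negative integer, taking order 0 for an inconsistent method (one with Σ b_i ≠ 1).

b = (317/91, 1/2, -17/14, -23/13)
c = (0, 4/3, 11/6, 1)
Ac = (0, 0, -8/9, 31/6)
Σ b_i: 317/91·1 + 1/2·1 + (-17/14)·1 + (-23/13)·1 = 1 ✓
b·c: 1/2·4/3 + (-17/14)·11/6 + (-23/13)·1 = -3635/1092 ≠ 1/2 ⇒ order 1.

1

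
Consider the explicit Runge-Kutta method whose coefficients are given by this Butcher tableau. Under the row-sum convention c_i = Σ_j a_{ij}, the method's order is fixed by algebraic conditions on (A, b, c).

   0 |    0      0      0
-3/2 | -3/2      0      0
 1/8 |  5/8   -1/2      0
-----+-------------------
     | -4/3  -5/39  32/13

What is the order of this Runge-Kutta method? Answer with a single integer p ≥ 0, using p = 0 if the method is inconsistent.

2

b = (-4/3, -5/39, 32/13)
c = (0, -3/2, 1/8)
Ac = (0, 0, 3/4)
Σ b_i: (-4/3)·1 + (-5/39)·1 + 32/13·1 = 1 ✓
b·c: (-5/39)·(-3/2) + 32/13·1/8 = 1/2 ✓
b·c²: (-5/39)·9/4 + 32/13·1/64 = -1/4 ≠ 1/3 ⇒ order 2.
b·Ac: 32/13·3/4 = 24/13 ≠ 1/6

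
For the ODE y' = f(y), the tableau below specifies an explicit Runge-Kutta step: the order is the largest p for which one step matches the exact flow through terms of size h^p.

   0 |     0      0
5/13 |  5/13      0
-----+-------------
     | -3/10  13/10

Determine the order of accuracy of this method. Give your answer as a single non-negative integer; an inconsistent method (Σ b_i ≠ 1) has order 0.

2

b = (-3/10, 13/10)
c = (0, 5/13)
Σ b_i: (-3/10)·1 + 13/10·1 = 1 ✓
b·c: 13/10·5/13 = 1/2 ✓; 2 stages ⇒ order 2.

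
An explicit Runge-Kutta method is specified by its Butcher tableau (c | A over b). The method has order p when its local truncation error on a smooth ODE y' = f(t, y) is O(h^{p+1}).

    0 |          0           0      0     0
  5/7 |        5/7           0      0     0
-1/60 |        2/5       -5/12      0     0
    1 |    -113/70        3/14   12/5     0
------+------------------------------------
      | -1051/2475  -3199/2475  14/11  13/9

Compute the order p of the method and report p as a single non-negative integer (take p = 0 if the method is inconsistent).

2

b = (-1051/2475, -3199/2475, 14/11, 13/9)
c = (0, 5/7, -1/60, 1)
Ac = (0, 0, -25/84, 277/2450)
Σ b_i: (-1051/2475)·1 + (-3199/2475)·1 + 14/11·1 + 13/9·1 = 1 ✓
b·c: (-3199/2475)·5/7 + 14/11·(-1/60) + 13/9·1 = 1/2 ✓
b·c²: (-3199/2475)·25/49 + 14/11·1/3600 + 13/9·1 = 36283/46200 ≠ 1/3 ⇒ order 2.
b·Ac: 14/11·(-25/84) + 13/9·277/2450 = -26132/121275 ≠ 1/6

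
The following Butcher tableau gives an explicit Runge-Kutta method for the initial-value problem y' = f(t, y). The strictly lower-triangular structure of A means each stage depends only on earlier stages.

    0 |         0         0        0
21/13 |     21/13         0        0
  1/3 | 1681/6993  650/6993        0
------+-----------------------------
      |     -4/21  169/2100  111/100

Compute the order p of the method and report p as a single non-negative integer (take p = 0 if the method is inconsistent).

b = (-4/21, 169/2100, 111/100)
c = (0, 21/13, 1/3)
Ac = (0, 0, 50/333)
Σ b_i: (-4/21)·1 + 169/2100·1 + 111/100·1 = 1 ✓
b·c: 169/2100·21/13 + 111/100·1/3 = 1/2 ✓
b·c²: 169/2100·441/169 + 111/100·1/9 = 1/3 ✓
b·Ac: 111/100·50/333 = 1/6 ✓; 3 stages ⇒ order 3.

3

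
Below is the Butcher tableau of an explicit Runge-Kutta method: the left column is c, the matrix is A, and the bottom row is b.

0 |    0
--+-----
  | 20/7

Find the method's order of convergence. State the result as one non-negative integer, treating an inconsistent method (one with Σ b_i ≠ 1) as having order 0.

b = (20/7)
c = (0)
Σ b_i: 20/7·1 = 20/7 ≠ 1 ⇒ order 0.

0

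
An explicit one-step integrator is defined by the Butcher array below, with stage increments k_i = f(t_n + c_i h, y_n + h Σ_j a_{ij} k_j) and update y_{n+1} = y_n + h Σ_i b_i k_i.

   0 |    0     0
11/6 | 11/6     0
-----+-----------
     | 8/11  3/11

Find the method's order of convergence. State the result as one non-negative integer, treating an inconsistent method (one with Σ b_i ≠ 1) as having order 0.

2

b = (8/11, 3/11)
c = (0, 11/6)
Σ b_i: 8/11·1 + 3/11·1 = 1 ✓
b·c: 3/11·11/6 = 1/2 ✓; 2 stages ⇒ order 2.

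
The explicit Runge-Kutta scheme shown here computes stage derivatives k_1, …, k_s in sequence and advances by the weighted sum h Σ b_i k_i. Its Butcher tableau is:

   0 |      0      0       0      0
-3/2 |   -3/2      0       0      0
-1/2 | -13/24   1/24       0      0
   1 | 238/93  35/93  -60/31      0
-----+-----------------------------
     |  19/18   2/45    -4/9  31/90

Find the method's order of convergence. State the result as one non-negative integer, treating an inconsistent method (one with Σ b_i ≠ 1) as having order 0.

b = (19/18, 2/45, -4/9, 31/90)
c = (0, -3/2, -1/2, 1)
Ac = (0, 0, -1/16, 25/62)
Σ b_i: 19/18·1 + 2/45·1 + (-4/9)·1 + 31/90·1 = 1 ✓
b·c: 2/45·(-3/2) + (-4/9)·(-1/2) + 31/90·1 = 1/2 ✓
b·c²: 2/45·9/4 + (-4/9)·1/4 + 31/90·1 = 1/3 ✓
b·Ac: (-4/9)·(-1/16) + 31/90·25/62 = 1/6 ✓
b·c³: 2/45·(-27/8) + (-4/9)·(-1/8) + 31/90·1 = 1/4 ✓
b·(c∘Ac): (-4/9)·1/32 + 31/90·25/62 = 1/8 ✓
b·Ac²: (-4/9)·3/32 + 31/90·45/124 = 1/12 ✓
b·A²c: 31/90·15/124 = 1/24 ✓; 4 stages ⇒ order 4.

4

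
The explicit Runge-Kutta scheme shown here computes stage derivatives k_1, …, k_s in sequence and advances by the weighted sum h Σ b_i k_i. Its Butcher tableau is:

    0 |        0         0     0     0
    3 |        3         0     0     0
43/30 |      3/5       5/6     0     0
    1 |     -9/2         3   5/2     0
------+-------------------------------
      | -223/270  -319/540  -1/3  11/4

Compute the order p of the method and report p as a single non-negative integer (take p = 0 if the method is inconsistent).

b = (-223/270, -319/540, -1/3, 11/4)
c = (0, 3, 43/30, 1)
Ac = (0, 0, 5/2, 151/12)
Σ b_i: (-223/270)·1 + (-319/540)·1 + (-1/3)·1 + 11/4·1 = 1 ✓
b·c: (-319/540)·3 + (-1/3)·43/30 + 11/4·1 = 1/2 ✓
b·c²: (-319/540)·9 + (-1/3)·1849/900 + 11/4·1 = -8779/2700 ≠ 1/3 ⇒ order 2.
b·Ac: (-1/3)·5/2 + 11/4·151/12 = 1621/48 ≠ 1/6

2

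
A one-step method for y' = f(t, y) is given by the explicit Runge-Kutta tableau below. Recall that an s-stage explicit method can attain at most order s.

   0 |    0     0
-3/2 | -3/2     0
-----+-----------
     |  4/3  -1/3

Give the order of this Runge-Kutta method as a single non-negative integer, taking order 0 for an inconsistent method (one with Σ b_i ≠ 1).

b = (4/3, -1/3)
c = (0, -3/2)
Σ b_i: 4/3·1 + (-1/3)·1 = 1 ✓
b·c: (-1/3)·(-3/2) = 1/2 ✓; 2 stages ⇒ order 2.

2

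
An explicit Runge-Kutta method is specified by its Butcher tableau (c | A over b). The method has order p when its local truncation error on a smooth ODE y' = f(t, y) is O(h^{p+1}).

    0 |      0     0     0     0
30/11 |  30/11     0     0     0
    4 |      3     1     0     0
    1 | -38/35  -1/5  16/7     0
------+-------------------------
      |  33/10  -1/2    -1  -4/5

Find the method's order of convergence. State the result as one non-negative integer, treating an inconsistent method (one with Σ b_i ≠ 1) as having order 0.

1

b = (33/10, -1/2, -1, -4/5)
c = (0, 30/11, 4, 1)
Ac = (0, 0, 30/11, 662/77)
Σ b_i: 33/10·1 + (-1/2)·1 + (-1)·1 + (-4/5)·1 = 1 ✓
b·c: (-1/2)·30/11 + (-1)·4 + (-4/5)·1 = -339/55 ≠ 1/2 ⇒ order 1.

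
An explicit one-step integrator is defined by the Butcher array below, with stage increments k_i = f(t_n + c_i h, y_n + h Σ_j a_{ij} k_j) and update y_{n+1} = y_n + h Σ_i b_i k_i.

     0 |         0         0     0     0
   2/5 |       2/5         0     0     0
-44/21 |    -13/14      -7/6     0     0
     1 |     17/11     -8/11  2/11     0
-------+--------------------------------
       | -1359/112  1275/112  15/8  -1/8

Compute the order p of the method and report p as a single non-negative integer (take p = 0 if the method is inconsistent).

b = (-1359/112, 1275/112, 15/8, -1/8)
c = (0, 2/5, -44/21, 1)
Ac = (0, 0, -7/15, -776/1155)
Σ b_i: (-1359/112)·1 + 1275/112·1 + 15/8·1 + (-1/8)·1 = 1 ✓
b·c: 1275/112·2/5 + 15/8·(-44/21) + (-1/8)·1 = 1/2 ✓
b·c²: 1275/112·4/25 + 15/8·1936/441 + (-1/8)·1 = 11675/1176 ≠ 1/3 ⇒ order 2.
b·Ac: 15/8·(-7/15) + (-1/8)·(-776/1155) = -7309/9240 ≠ 1/6

2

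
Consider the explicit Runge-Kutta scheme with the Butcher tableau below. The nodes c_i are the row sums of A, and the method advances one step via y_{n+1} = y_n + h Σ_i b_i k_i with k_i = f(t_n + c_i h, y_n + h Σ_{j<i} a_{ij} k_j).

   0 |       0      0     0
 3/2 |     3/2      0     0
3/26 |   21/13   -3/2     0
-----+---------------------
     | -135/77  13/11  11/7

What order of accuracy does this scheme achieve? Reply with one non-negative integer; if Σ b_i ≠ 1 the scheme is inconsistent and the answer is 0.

1

b = (-135/77, 13/11, 11/7)
c = (0, 3/2, 3/26)
Ac = (0, 0, -9/4)
Σ b_i: (-135/77)·1 + 13/11·1 + 11/7·1 = 1 ✓
b·c: 13/11·3/2 + 11/7·3/26 = 1956/1001 ≠ 1/2 ⇒ order 1.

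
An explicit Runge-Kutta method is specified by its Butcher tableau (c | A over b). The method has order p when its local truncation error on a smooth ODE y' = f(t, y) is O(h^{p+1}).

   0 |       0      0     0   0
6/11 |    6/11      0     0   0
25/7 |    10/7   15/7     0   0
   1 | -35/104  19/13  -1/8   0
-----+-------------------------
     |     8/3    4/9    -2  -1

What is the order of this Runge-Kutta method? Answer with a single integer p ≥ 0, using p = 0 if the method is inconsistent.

0

b = (8/3, 4/9, -2, -1)
c = (0, 6/11, 25/7, 1)
Ac = (0, 0, 90/77, 2809/8008)
Σ b_i: 8/3·1 + 4/9·1 + (-2)·1 + (-1)·1 = 1/9 ≠ 1 ⇒ order 0.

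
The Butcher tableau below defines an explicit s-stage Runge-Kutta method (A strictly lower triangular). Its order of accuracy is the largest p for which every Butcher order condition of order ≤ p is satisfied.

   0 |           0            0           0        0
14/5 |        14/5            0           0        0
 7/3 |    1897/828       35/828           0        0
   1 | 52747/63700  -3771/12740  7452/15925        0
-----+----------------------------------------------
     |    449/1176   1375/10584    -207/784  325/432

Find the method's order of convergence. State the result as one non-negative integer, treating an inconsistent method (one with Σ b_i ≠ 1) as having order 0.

b = (449/1176, 1375/10584, -207/784, 325/432)
c = (0, 14/5, 7/3, 1)
Ac = (0, 0, 49/414, 171/650)
Σ b_i: 449/1176·1 + 1375/10584·1 + (-207/784)·1 + 325/432·1 = 1 ✓
b·c: 1375/10584·14/5 + (-207/784)·7/3 + 325/432·1 = 1/2 ✓
b·c²: 1375/10584·196/25 + (-207/784)·49/9 + 325/432·1 = 1/3 ✓
b·Ac: (-207/784)·49/414 + 325/432·171/650 = 1/6 ✓
b·c³: 1375/10584·2744/125 + (-207/784)·343/27 + 325/432·1 = 1/4 ✓
b·(c∘Ac): (-207/784)·343/1242 + 325/432·171/650 = 1/8 ✓
b·Ac²: (-207/784)·343/1035 + 325/432·369/1625 = 1/12 ✓
b·A²c: 325/432·18/325 = 1/24 ✓; 4 stages ⇒ order 4.

4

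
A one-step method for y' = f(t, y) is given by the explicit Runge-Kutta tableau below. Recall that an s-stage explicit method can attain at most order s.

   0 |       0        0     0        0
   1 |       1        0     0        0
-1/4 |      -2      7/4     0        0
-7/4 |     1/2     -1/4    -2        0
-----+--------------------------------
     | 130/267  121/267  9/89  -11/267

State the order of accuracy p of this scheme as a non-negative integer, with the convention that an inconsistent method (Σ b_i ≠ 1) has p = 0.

3

b = (130/267, 121/267, 9/89, -11/267)
c = (0, 1, -1/4, -7/4)
Ac = (0, 0, 7/4, 1/4)
Σ b_i: 130/267·1 + 121/267·1 + 9/89·1 + (-11/267)·1 = 1 ✓
b·c: 121/267·1 + 9/89·(-1/4) + (-11/267)·(-7/4) = 1/2 ✓
b·c²: 121/267·1 + 9/89·1/16 + (-11/267)·49/16 = 1/3 ✓
b·Ac: 9/89·7/4 + (-11/267)·1/4 = 1/6 ✓
b·c³: 121/267·1 + 9/89·(-1/64) + (-11/267)·(-343/64) = 1915/2848 ≠ 1/4 ⇒ order 3.
b·(c∘Ac): 9/89·(-7/16) + (-11/267)·(-7/16) = -7/267 ≠ 1/8
b·Ac²: 9/89·7/4 + (-11/267)·(-3/8) = 137/712 ≠ 1/12
b·A²c: (-11/267)·(-7/2) = 77/534 ≠ 1/24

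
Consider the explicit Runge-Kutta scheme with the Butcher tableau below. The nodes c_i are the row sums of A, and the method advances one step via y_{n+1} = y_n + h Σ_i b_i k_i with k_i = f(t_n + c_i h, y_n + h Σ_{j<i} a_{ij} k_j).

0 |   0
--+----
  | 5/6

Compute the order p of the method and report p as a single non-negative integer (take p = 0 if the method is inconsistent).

b = (5/6)
c = (0)
Σ b_i: 5/6·1 = 5/6 ≠ 1 ⇒ order 0.

0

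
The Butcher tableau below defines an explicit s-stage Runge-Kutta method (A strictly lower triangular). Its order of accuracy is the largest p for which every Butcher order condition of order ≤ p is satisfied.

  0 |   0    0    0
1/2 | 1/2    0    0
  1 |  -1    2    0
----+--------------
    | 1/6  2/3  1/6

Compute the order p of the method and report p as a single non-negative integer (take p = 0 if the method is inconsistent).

b = (1/6, 2/3, 1/6)
c = (0, 1/2, 1)
Ac = (0, 0, 1)
Σ b_i: 1/6·1 + 2/3·1 + 1/6·1 = 1 ✓
b·c: 2/3·1/2 + 1/6·1 = 1/2 ✓
b·c²: 2/3·1/4 + 1/6·1 = 1/3 ✓
b·Ac: 1/6·1 = 1/6 ✓; 3 stages ⇒ order 3.

3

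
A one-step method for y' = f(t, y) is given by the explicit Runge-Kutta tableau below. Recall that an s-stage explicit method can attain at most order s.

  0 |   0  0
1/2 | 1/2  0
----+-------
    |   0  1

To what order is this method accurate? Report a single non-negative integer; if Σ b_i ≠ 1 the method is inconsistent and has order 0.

2

b = (0, 1)
c = (0, 1/2)
Σ b_i: 1·1 = 1 ✓
b·c: 1·1/2 = 1/2 ✓; 2 stages ⇒ order 2.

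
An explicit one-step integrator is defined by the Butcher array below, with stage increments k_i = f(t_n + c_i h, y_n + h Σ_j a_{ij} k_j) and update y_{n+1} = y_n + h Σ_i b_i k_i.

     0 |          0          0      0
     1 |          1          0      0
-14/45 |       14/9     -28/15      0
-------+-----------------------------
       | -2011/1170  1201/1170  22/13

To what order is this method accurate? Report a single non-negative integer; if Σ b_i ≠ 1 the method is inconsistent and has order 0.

b = (-2011/1170, 1201/1170, 22/13)
c = (0, 1, -14/45)
Ac = (0, 0, -28/15)
Σ b_i: (-2011/1170)·1 + 1201/1170·1 + 22/13·1 = 1 ✓
b·c: 1201/1170·1 + 22/13·(-14/45) = 1/2 ✓
b·c²: 1201/1170·1 + 22/13·196/2025 = 62669/52650 ≠ 1/3 ⇒ order 2.
b·Ac: 22/13·(-28/15) = -616/195 ≠ 1/6

2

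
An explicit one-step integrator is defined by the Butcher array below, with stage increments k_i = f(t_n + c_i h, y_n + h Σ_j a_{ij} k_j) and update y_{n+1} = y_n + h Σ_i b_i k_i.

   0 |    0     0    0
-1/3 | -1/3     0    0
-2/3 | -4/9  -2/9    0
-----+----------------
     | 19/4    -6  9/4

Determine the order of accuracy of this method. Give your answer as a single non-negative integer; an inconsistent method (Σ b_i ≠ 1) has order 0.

b = (19/4, -6, 9/4)
c = (0, -1/3, -2/3)
Ac = (0, 0, 2/27)
Σ b_i: 19/4·1 + (-6)·1 + 9/4·1 = 1 ✓
b·c: (-6)·(-1/3) + 9/4·(-2/3) = 1/2 ✓
b·c²: (-6)·1/9 + 9/4·4/9 = 1/3 ✓
b·Ac: 9/4·2/27 = 1/6 ✓; 3 stages ⇒ order 3.

3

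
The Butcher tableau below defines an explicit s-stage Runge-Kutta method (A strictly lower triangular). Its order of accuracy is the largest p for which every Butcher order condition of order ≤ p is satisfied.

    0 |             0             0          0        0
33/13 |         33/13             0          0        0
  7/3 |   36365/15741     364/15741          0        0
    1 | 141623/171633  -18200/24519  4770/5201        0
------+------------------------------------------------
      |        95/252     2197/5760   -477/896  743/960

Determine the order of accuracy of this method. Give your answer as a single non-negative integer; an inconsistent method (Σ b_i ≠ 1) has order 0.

b = (95/252, 2197/5760, -477/896, 743/960)
c = (0, 33/13, 7/3, 1)
Ac = (0, 0, 28/477, 190/743)
Σ b_i: 95/252·1 + 2197/5760·1 + (-477/896)·1 + 743/960·1 = 1 ✓
b·c: 2197/5760·33/13 + (-477/896)·7/3 + 743/960·1 = 1/2 ✓
b·c²: 2197/5760·1089/169 + (-477/896)·49/9 + 743/960·1 = 1/3 ✓
b·Ac: (-477/896)·28/477 + 743/960·190/743 = 1/6 ✓
b·c³: 2197/5760·35937/2197 + (-477/896)·343/27 + 743/960·1 = 1/4 ✓
b·(c∘Ac): (-477/896)·196/1431 + 743/960·190/743 = 1/8 ✓
b·Ac²: (-477/896)·308/2067 + 743/960·2030/9659 = 1/12 ✓
b·A²c: 743/960·40/743 = 1/24 ✓; 4 stages ⇒ order 4.

4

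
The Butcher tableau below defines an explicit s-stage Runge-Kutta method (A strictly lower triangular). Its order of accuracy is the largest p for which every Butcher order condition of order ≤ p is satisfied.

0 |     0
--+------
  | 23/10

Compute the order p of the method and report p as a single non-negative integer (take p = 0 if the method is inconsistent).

0

b = (23/10)
c = (0)
Σ b_i: 23/10·1 = 23/10 ≠ 1 ⇒ order 0.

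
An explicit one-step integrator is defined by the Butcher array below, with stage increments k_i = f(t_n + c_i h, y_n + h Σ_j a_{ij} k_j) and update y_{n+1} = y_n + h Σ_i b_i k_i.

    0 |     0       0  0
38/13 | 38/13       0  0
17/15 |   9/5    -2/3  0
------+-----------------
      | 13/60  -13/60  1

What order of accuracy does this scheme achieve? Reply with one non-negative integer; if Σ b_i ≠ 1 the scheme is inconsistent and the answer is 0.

b = (13/60, -13/60, 1)
c = (0, 38/13, 17/15)
Ac = (0, 0, -76/39)
Σ b_i: 13/60·1 + (-13/60)·1 + 1·1 = 1 ✓
b·c: (-13/60)·38/13 + 1·17/15 = 1/2 ✓
b·c²: (-13/60)·1444/169 + 1·289/225 = -1658/2925 ≠ 1/3 ⇒ order 2.
b·Ac: 1·(-76/39) = -76/39 ≠ 1/6

2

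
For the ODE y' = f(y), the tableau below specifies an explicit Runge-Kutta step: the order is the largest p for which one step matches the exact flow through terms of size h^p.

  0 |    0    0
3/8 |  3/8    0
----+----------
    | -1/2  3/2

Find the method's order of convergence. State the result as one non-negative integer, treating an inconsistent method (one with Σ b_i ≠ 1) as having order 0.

b = (-1/2, 3/2)
c = (0, 3/8)
Σ b_i: (-1/2)·1 + 3/2·1 = 1 ✓
b·c: 3/2·3/8 = 9/16 ≠ 1/2 ⇒ order 1.

1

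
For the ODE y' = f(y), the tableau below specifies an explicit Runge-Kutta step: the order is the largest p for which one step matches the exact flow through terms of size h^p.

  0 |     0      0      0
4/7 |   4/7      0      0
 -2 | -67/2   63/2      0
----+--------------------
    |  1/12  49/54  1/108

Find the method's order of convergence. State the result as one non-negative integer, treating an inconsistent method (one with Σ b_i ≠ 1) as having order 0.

b = (1/12, 49/54, 1/108)
c = (0, 4/7, -2)
Ac = (0, 0, 18)
Σ b_i: 1/12·1 + 49/54·1 + 1/108·1 = 1 ✓
b·c: 49/54·4/7 + 1/108·(-2) = 1/2 ✓
b·c²: 49/54·16/49 + 1/108·4 = 1/3 ✓
b·Ac: 1/108·18 = 1/6 ✓; 3 stages ⇒ order 3.

3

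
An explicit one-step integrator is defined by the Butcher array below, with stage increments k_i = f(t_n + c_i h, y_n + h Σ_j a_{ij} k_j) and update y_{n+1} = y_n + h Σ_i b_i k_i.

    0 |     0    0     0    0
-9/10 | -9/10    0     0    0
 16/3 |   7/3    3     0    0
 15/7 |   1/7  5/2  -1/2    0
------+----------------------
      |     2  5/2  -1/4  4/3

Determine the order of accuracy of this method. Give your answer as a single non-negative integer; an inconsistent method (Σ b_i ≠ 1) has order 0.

0

b = (2, 5/2, -1/4, 4/3)
c = (0, -9/10, 16/3, 15/7)
Ac = (0, 0, -27/10, -59/12)
Σ b_i: 2·1 + 5/2·1 + (-1/4)·1 + 4/3·1 = 67/12 ≠ 1 ⇒ order 0.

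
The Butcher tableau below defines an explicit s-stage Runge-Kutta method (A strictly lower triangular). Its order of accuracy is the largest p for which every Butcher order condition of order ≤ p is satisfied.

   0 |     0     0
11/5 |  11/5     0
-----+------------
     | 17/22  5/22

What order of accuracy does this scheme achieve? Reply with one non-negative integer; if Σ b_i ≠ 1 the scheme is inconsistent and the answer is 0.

b = (17/22, 5/22)
c = (0, 11/5)
Σ b_i: 17/22·1 + 5/22·1 = 1 ✓
b·c: 5/22·11/5 = 1/2 ✓; 2 stages ⇒ order 2.

2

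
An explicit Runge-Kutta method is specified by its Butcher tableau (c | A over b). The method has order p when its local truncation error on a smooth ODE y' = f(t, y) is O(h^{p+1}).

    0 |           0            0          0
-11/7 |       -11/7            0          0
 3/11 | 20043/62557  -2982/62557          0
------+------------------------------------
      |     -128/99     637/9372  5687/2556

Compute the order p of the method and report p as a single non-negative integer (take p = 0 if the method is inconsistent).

b = (-128/99, 637/9372, 5687/2556)
c = (0, -11/7, 3/11)
Ac = (0, 0, 426/5687)
Σ b_i: (-128/99)·1 + 637/9372·1 + 5687/2556·1 = 1 ✓
b·c: 637/9372·(-11/7) + 5687/2556·3/11 = 1/2 ✓
b·c²: 637/9372·121/49 + 5687/2556·9/121 = 1/3 ✓
b·Ac: 5687/2556·426/5687 = 1/6 ✓; 3 stages ⇒ order 3.

3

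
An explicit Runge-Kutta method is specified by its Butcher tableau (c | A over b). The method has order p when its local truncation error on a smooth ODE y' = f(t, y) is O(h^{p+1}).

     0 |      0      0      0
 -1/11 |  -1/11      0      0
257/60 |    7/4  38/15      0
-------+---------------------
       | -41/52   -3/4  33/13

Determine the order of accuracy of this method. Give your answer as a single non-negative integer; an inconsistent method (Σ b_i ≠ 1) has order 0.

1

b = (-41/52, -3/4, 33/13)
c = (0, -1/11, 257/60)
Ac = (0, 0, -38/165)
Σ b_i: (-41/52)·1 + (-3/4)·1 + 33/13·1 = 1 ✓
b·c: (-3/4)·(-1/11) + 33/13·257/60 = 7823/715 ≠ 1/2 ⇒ order 1.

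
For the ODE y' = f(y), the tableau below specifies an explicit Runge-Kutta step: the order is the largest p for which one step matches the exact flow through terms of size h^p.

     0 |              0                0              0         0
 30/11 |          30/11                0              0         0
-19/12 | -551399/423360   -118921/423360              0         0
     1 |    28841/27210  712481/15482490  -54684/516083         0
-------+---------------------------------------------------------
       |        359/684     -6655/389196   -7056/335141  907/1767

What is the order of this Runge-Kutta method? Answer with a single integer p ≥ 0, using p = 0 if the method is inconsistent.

b = (359/684, -6655/389196, -7056/335141, 907/1767)
c = (0, 30/11, -19/12, 1)
Ac = (0, 0, -10811/14112, 266/907)
Σ b_i: 359/684·1 + (-6655/389196)·1 + (-7056/335141)·1 + 907/1767·1 = 1 ✓
b·c: (-6655/389196)·30/11 + (-7056/335141)·(-19/12) + 907/1767·1 = 1/2 ✓
b·c²: (-6655/389196)·900/121 + (-7056/335141)·361/144 + 907/1767·1 = 1/3 ✓
b·Ac: (-7056/335141)·(-10811/14112) + 907/1767·266/907 = 1/6 ✓
b·c³: (-6655/389196)·27000/1331 + (-7056/335141)·(-6859/1728) + 907/1767·1 = 1/4 ✓
b·(c∘Ac): (-7056/335141)·205409/169344 + 907/1767·266/907 = 1/8 ✓
b·Ac²: (-7056/335141)·(-54055/25872) + 907/1767·3059/39908 = 1/12 ✓
b·A²c: 907/1767·589/7256 = 1/24 ✓; 4 stages ⇒ order 4.

4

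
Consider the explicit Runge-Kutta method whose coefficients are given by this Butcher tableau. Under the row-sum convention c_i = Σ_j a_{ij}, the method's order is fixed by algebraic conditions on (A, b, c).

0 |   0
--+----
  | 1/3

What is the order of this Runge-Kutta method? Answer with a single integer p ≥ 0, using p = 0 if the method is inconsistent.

0

b = (1/3)
c = (0)
Σ b_i: 1/3·1 = 1/3 ≠ 1 ⇒ order 0.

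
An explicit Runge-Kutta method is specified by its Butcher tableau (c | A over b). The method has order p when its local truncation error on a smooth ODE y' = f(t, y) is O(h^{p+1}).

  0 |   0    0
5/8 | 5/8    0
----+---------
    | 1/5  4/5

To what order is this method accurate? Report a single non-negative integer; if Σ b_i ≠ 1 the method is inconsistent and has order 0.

b = (1/5, 4/5)
c = (0, 5/8)
Σ b_i: 1/5·1 + 4/5·1 = 1 ✓
b·c: 4/5·5/8 = 1/2 ✓; 2 stages ⇒ order 2.

2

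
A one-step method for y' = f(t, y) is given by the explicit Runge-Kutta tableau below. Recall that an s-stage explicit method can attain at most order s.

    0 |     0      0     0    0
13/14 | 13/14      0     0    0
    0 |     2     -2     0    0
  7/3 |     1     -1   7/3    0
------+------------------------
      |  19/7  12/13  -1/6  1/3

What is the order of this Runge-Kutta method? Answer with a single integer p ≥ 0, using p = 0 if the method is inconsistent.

b = (19/7, 12/13, -1/6, 1/3)
c = (0, 13/14, 0, 7/3)
Ac = (0, 0, -13/7, -13/14)
Σ b_i: 19/7·1 + 12/13·1 + (-1/6)·1 + 1/3·1 = 2077/546 ≠ 1 ⇒ order 0.

0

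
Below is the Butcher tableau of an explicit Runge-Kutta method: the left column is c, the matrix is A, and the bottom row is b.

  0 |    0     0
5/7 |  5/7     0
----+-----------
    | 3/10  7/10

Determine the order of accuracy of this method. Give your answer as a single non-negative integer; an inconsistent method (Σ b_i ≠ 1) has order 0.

b = (3/10, 7/10)
c = (0, 5/7)
Σ b_i: 3/10·1 + 7/10·1 = 1 ✓
b·c: 7/10·5/7 = 1/2 ✓; 2 stages ⇒ order 2.

2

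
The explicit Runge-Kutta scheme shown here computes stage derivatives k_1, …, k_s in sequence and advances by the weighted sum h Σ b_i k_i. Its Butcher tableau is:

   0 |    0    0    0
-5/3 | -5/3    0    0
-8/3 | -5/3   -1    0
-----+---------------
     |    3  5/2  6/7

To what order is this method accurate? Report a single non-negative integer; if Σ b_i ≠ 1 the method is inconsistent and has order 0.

b = (3, 5/2, 6/7)
c = (0, -5/3, -8/3)
Ac = (0, 0, 5/3)
Σ b_i: 3·1 + 5/2·1 + 6/7·1 = 89/14 ≠ 1 ⇒ order 0.

0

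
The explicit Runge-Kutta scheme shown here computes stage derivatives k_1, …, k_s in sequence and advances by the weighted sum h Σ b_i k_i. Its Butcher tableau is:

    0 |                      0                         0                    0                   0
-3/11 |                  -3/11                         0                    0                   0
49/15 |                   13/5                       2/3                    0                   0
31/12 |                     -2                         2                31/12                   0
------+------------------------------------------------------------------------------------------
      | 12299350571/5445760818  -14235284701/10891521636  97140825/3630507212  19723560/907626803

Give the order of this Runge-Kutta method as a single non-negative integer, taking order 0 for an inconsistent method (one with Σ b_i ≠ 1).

b = (12299350571/5445760818, -14235284701/10891521636, 97140825/3630507212, 19723560/907626803)
c = (0, -3/11, 49/15, 31/12)
Ac = (0, 0, -2/11, 15629/1980)
Σ b_i: 12299350571/5445760818·1 + (-14235284701/10891521636)·1 + 97140825/3630507212·1 + 19723560/907626803·1 = 1 ✓
b·c: (-14235284701/10891521636)·(-3/11) + 97140825/3630507212·49/15 + 19723560/907626803·31/12 = 1/2 ✓
b·c²: (-14235284701/10891521636)·9/121 + 97140825/3630507212·2401/225 + 19723560/907626803·961/144 = 1/3 ✓
b·Ac: 97140825/3630507212·(-2/11) + 19723560/907626803·15629/1980 = 1/6 ✓
b·c³: (-14235284701/10891521636)·(-27/1331) + 97140825/3630507212·117649/3375 + 19723560/907626803·29791/1728 = 4794208177843/3594202139880 ≠ 1/4 ⇒ order 3.
b·(c∘Ac): 97140825/3630507212·(-98/165) + 19723560/907626803·484499/23760 = 38388884441/89855053497 ≠ 1/8
b·Ac²: 97140825/3630507212·6/121 + 19723560/907626803·9054751/326700 = 542379833257/898550534970 ≠ 1/12
b·A²c: 19723560/907626803·(-31/66) = -101905060/9983894833 ≠ 1/24

3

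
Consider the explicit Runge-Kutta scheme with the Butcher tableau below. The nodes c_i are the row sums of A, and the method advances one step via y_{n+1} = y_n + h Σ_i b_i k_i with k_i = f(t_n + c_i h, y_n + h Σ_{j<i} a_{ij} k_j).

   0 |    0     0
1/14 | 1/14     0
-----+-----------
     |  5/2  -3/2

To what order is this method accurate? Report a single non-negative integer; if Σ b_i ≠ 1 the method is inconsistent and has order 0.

b = (5/2, -3/2)
c = (0, 1/14)
Σ b_i: 5/2·1 + (-3/2)·1 = 1 ✓
b·c: (-3/2)·1/14 = -3/28 ≠ 1/2 ⇒ order 1.

1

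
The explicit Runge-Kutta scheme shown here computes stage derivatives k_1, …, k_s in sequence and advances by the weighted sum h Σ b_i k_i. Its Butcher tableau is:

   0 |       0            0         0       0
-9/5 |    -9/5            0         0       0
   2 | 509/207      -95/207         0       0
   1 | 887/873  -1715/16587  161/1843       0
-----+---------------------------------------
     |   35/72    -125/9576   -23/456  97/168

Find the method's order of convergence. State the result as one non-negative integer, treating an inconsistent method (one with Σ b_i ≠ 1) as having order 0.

b = (35/72, -125/9576, -23/456, 97/168)
c = (0, -9/5, 2, 1)
Ac = (0, 0, 19/23, 35/97)
Σ b_i: 35/72·1 + (-125/9576)·1 + (-23/456)·1 + 97/168·1 = 1 ✓
b·c: (-125/9576)·(-9/5) + (-23/456)·2 + 97/168·1 = 1/2 ✓
b·c²: (-125/9576)·81/25 + (-23/456)·4 + 97/168·1 = 1/3 ✓
b·Ac: (-23/456)·19/23 + 97/168·35/97 = 1/6 ✓
b·c³: (-125/9576)·(-729/125) + (-23/456)·8 + 97/168·1 = 1/4 ✓
b·(c∘Ac): (-23/456)·38/23 + 97/168·35/97 = 1/8 ✓
b·Ac²: (-23/456)·(-171/115) + 97/168·7/485 = 1/12 ✓
b·A²c: 97/168·7/97 = 1/24 ✓; 4 stages ⇒ order 4.

4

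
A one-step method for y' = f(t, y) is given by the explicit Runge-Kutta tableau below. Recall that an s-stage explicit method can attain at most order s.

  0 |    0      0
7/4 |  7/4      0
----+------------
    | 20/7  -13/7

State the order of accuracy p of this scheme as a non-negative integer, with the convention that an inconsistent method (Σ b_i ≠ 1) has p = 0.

b = (20/7, -13/7)
c = (0, 7/4)
Σ b_i: 20/7·1 + (-13/7)·1 = 1 ✓
b·c: (-13/7)·7/4 = -13/4 ≠ 1/2 ⇒ order 1.

1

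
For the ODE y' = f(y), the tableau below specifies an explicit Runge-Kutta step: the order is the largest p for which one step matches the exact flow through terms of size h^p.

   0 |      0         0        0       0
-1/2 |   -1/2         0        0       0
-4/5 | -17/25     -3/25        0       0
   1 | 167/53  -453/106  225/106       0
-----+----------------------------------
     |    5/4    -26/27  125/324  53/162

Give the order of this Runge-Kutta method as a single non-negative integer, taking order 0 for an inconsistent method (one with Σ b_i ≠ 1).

4

b = (5/4, -26/27, 125/324, 53/162)
c = (0, -1/2, -4/5, 1)
Ac = (0, 0, 3/50, 93/212)
Σ b_i: 5/4·1 + (-26/27)·1 + 125/324·1 + 53/162·1 = 1 ✓
b·c: (-26/27)·(-1/2) + 125/324·(-4/5) + 53/162·1 = 1/2 ✓
b·c²: (-26/27)·1/4 + 125/324·16/25 + 53/162·1 = 1/3 ✓
b·Ac: 125/324·3/50 + 53/162·93/212 = 1/6 ✓
b·c³: (-26/27)·(-1/8) + 125/324·(-64/125) + 53/162·1 = 1/4 ✓
b·(c∘Ac): 125/324·(-6/125) + 53/162·93/212 = 1/8 ✓
b·Ac²: 125/324·(-3/100) + 53/162·123/424 = 1/12 ✓
b·A²c: 53/162·27/212 = 1/24 ✓; 4 stages ⇒ order 4.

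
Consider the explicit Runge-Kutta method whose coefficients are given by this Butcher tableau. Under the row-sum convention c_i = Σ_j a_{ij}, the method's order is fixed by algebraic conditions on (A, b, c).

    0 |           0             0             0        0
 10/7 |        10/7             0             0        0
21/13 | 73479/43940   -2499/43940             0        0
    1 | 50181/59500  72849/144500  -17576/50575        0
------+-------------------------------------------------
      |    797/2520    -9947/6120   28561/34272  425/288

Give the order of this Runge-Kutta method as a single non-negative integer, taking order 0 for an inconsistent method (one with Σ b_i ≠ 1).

b = (797/2520, -9947/6120, 28561/34272, 425/288)
c = (0, 10/7, 21/13, 1)
Ac = (0, 0, -357/4394, 27/170)
Σ b_i: 797/2520·1 + (-9947/6120)·1 + 28561/34272·1 + 425/288·1 = 1 ✓
b·c: (-9947/6120)·10/7 + 28561/34272·21/13 + 425/288·1 = 1/2 ✓
b·c²: (-9947/6120)·100/49 + 28561/34272·441/169 + 425/288·1 = 1/3 ✓
b·Ac: 28561/34272·(-357/4394) + 425/288·27/170 = 1/6 ✓
b·c³: (-9947/6120)·1000/343 + 28561/34272·9261/2197 + 425/288·1 = 1/4 ✓
b·(c∘Ac): 28561/34272·(-7497/57122) + 425/288·27/170 = 1/8 ✓
b·Ac²: 28561/34272·(-255/2197) + 425/288·363/2975 = 1/12 ✓
b·A²c: 425/288·12/425 = 1/24 ✓; 4 stages ⇒ order 4.

4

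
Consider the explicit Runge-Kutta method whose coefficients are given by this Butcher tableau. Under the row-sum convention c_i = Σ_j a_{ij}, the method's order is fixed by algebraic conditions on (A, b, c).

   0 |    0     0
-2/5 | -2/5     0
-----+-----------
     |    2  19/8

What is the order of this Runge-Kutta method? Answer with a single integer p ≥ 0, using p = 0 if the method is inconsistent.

b = (2, 19/8)
c = (0, -2/5)
Σ b_i: 2·1 + 19/8·1 = 35/8 ≠ 1 ⇒ order 0.

0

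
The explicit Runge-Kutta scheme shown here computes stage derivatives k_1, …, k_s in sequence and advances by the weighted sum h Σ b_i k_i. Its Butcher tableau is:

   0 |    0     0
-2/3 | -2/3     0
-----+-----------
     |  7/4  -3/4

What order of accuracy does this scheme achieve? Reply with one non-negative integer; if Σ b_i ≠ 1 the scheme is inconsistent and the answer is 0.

b = (7/4, -3/4)
c = (0, -2/3)
Σ b_i: 7/4·1 + (-3/4)·1 = 1 ✓
b·c: (-3/4)·(-2/3) = 1/2 ✓; 2 stages ⇒ order 2.

2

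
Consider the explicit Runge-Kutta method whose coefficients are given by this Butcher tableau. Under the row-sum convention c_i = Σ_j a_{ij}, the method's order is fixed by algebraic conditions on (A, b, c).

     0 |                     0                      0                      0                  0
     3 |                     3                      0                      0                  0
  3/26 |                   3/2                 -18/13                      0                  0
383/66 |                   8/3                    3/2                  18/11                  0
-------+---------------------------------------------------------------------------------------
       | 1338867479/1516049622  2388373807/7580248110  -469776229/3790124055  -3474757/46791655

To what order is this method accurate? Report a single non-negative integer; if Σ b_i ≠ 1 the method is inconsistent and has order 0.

b = (1338867479/1516049622, 2388373807/7580248110, -469776229/3790124055, -3474757/46791655)
c = (0, 3, 3/26, 383/66)
Ac = (0, 0, -54/13, 1341/286)
Σ b_i: 1338867479/1516049622·1 + 2388373807/7580248110·1 + (-469776229/3790124055)·1 + (-3474757/46791655)·1 = 1 ✓
b·c: 2388373807/7580248110·3 + (-469776229/3790124055)·3/26 + (-3474757/46791655)·383/66 = 1/2 ✓
b·c²: 2388373807/7580248110·9 + (-469776229/3790124055)·9/676 + (-3474757/46791655)·146689/4356 = 1/3 ✓
b·Ac: (-469776229/3790124055)·(-54/13) + (-3474757/46791655)·1341/286 = 1/6 ✓
b·c³: 2388373807/7580248110·27 + (-469776229/3790124055)·27/17576 + (-3474757/46791655)·56181887/287496 = -867880507265/144530063964 ≠ 1/4 ⇒ order 3.
b·(c∘Ac): (-469776229/3790124055)·(-81/169) + (-3474757/46791655)·171201/6292 = -73412809/37433324 ≠ 1/8
b·Ac²: (-469776229/3790124055)·(-162/13) + (-3474757/46791655)·25137/1859 = 65749699/121658303 ≠ 1/12
b·A²c: (-3474757/46791655)·(-972/143) = 23618628/46791655 ≠ 1/24

3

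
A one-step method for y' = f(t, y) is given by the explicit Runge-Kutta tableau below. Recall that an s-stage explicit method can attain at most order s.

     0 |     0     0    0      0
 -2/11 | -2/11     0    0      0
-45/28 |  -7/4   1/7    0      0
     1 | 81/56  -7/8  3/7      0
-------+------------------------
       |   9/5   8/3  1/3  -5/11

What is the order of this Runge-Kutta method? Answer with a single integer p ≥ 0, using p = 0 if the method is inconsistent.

b = (9/5, 8/3, 1/3, -5/11)
c = (0, -2/11, -45/28, 1)
Ac = (0, 0, -2/77, -571/1078)
Σ b_i: 9/5·1 + 8/3·1 + 1/3·1 + (-5/11)·1 = 239/55 ≠ 1 ⇒ order 0.

0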